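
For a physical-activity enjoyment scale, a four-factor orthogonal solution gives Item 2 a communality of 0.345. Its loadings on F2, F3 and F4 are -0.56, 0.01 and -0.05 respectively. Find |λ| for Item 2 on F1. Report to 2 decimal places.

Under orthogonal rotation h² = Σλ², so λ_F1² = h² − (0.3162) = 0.345 − 0.3162 = 0.0288.
|λ| = √0.0288 = 0.1697.

0.17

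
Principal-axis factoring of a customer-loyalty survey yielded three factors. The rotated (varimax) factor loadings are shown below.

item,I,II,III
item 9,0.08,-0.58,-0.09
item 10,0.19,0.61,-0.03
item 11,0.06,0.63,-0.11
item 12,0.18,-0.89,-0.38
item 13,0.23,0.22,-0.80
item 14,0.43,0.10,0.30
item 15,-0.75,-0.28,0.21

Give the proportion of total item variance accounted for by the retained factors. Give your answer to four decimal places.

0.5504

SS loadings by factor: 0.8788, 2.0343, 0.9396; total = 3.8527.
Total variance with 7 standardized items is 7, so the solution explains 3.8527/7 = 0.5504.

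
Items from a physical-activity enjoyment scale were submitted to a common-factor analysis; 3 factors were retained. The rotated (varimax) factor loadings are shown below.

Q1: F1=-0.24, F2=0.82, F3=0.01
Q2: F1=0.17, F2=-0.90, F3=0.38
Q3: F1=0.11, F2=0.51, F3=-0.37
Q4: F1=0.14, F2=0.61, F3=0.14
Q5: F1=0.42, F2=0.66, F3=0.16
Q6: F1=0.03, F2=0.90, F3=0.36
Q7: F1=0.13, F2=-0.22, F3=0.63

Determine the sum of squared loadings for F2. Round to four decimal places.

3.4086

SS loadings for F2 = 0.82² + (-0.90)² + 0.51² + 0.61² + 0.66² + 0.90² + (-0.22)² = 0.6724 + 0.8100 + 0.2601 + 0.3721 + 0.4356 + 0.8100 + 0.0484 = 3.4086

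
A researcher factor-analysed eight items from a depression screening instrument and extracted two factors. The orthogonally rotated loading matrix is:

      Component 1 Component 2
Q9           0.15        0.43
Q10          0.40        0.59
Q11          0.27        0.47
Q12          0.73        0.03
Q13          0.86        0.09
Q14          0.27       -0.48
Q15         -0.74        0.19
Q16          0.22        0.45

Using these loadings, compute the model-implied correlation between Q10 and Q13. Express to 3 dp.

0.397

r̂ = Σ λ_i·λ_j across factors = (0.40)(0.86) + (0.59)(0.09)
  = +0.3440 +0.0531 = 0.3971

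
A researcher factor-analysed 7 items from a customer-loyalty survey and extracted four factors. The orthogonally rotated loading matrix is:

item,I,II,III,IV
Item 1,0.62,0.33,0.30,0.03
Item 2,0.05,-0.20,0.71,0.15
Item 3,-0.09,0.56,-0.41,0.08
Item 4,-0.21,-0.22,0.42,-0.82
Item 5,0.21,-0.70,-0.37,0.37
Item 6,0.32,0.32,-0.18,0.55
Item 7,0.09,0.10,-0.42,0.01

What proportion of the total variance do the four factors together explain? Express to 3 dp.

SS loadings by factor: 0.5937, 1.1133, 1.2843, 1.1417; total = 4.1330.
Total variance with 7 standardized items is 7, so the solution explains 4.1330/7 = 0.5904.

0.590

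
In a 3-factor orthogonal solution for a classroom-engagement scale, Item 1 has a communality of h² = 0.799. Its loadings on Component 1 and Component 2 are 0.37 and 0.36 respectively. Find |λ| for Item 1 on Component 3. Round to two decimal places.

Under orthogonal rotation h² = Σλ², so λ_Component 3² = h² − (0.2665) = 0.799 − 0.2665 = 0.5325.
|λ| = √0.5325 = 0.7297.

0.73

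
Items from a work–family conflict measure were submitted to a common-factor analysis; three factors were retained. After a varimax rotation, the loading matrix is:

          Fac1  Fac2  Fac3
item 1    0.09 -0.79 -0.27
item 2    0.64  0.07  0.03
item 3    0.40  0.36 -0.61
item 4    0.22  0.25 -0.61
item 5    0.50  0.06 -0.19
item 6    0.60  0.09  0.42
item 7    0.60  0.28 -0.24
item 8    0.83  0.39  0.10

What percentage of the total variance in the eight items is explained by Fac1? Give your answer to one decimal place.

SS loadings for Fac1 = 0.09² + 0.64² + 0.40² + 0.22² + 0.50² + 0.60² + 0.60² + 0.83² = 2.2850
With 8 standardized items, total variance = 8. Proportion = 2.2850/8 = 0.2856 → 28.56%.

28.6%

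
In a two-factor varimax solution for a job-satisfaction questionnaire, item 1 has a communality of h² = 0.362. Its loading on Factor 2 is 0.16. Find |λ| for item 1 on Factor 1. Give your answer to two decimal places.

0.58

Under orthogonal rotation h² = Σλ², so λ_Factor 1² = h² − (0.0256) = 0.362 − 0.0256 = 0.3364.
|λ| = √0.3364 = 0.5800.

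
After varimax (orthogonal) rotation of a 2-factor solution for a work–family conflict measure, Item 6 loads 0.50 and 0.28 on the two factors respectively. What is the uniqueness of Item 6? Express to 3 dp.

0.672

h² = 0.50² + 0.28² = 0.2500 + 0.0784 = 0.3284
Uniqueness u² = 1 − h² = 1 − 0.3284 = 0.6716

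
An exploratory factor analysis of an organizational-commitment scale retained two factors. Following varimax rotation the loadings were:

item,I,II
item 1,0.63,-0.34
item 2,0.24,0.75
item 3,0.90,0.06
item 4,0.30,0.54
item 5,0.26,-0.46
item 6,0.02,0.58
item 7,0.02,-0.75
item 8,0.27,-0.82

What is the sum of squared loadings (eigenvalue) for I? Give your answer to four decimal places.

SS loadings for I = 0.63² + 0.24² + 0.90² + 0.30² + 0.26² + 0.02² + 0.02² + 0.27² = 0.3969 + 0.0576 + 0.8100 + 0.0900 + 0.0676 + 0.0004 + 0.0004 + 0.0729 = 1.4958

1.4958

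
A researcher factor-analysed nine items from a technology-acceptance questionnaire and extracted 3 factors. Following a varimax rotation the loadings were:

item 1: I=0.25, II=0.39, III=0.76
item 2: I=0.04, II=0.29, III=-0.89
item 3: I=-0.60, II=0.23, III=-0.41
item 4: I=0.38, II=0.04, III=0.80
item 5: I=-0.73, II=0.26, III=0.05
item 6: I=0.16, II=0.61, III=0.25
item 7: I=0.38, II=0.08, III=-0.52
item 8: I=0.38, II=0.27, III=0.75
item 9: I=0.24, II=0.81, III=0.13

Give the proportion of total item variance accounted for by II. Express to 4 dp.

0.1629

SS loadings for II = 0.39² + 0.29² + 0.23² + 0.04² + 0.26² + 0.61² + 0.08² + 0.27² + 0.81² = 1.4658
Proportion of variance = 1.4658 / 9 = 0.1629.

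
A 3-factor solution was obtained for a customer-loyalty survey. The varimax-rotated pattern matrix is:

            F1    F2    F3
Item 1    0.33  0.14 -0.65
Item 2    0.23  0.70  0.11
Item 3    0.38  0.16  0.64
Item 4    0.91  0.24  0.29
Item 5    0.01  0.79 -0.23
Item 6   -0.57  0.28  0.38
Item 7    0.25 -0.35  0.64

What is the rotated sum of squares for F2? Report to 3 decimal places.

1.418

SS loadings for F2 = 0.14² + 0.70² + 0.16² + 0.24² + 0.79² + 0.28² + (-0.35)² = 0.0196 + 0.4900 + 0.0256 + 0.0576 + 0.6241 + 0.0784 + 0.1225 = 1.4178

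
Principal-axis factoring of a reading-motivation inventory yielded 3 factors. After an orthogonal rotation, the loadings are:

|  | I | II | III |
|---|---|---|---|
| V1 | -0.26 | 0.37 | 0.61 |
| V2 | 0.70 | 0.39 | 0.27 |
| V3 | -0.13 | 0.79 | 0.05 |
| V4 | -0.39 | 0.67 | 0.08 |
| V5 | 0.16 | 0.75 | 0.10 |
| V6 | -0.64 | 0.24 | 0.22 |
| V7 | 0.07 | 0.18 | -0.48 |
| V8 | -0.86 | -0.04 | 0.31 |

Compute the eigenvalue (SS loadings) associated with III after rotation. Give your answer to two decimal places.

0.84

SS loadings for III = 0.61² + 0.27² + 0.05² + 0.08² + 0.10² + 0.22² + (-0.48)² + 0.31² = 0.3721 + 0.0729 + 0.0025 + 0.0064 + 0.0100 + 0.0484 + 0.2304 + 0.0961 = 0.8388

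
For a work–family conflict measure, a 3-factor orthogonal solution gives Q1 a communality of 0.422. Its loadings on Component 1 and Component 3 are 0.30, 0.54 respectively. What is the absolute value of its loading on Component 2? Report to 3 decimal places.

Under orthogonal rotation h² = Σλ², so λ_Component 2² = h² − (0.3816) = 0.422 − 0.3816 = 0.0404.
|λ| = √0.0404 = 0.2010.

0.201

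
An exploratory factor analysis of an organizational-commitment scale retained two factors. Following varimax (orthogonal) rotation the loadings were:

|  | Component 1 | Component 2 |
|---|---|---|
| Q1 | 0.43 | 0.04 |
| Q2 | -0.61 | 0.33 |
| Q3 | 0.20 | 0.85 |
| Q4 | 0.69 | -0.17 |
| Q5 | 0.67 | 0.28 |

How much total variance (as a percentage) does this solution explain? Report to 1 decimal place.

Communalities: 0.1865, 0.4810, 0.7625, 0.5050, 0.5273; Σh² = 2.4623.
Total variance with 5 standardized items is 5, so the solution explains 2.4623/5 = 0.4925 = 49.25%.

49.2%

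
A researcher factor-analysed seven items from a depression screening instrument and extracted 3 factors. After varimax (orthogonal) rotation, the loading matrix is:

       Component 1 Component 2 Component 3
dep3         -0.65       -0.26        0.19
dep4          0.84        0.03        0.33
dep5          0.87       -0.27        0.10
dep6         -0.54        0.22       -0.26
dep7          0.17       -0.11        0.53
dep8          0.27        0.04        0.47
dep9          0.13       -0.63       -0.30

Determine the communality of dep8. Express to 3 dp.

h² = 0.27² + 0.04² + 0.47² = 0.0729 + 0.0016 + 0.2209 = 0.2954

0.295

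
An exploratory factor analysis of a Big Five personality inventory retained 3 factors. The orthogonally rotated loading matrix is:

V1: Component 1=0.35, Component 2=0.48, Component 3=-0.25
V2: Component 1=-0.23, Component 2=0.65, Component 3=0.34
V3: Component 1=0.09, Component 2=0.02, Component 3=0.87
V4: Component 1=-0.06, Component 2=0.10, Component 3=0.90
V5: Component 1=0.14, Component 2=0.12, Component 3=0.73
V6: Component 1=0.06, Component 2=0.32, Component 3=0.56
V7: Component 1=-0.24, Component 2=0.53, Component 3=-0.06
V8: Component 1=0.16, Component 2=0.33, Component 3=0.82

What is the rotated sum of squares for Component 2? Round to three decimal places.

1.170

SS loadings for Component 2 = 0.48² + 0.65² + 0.02² + 0.10² + 0.12² + 0.32² + 0.53² + 0.33² = 0.2304 + 0.4225 + 0.0004 + 0.0100 + 0.0144 + 0.1024 + 0.2809 + 0.1089 = 1.1699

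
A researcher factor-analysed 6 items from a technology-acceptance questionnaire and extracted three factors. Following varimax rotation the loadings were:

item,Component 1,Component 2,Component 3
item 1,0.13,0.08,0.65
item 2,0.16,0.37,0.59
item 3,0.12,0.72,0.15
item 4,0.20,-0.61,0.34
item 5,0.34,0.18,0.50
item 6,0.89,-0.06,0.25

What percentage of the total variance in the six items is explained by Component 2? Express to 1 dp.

17.8%

SS loadings for Component 2 = 0.08² + 0.37² + 0.72² + (-0.61)² + 0.18² + (-0.06)² = 1.0698
With 6 standardized items, total variance = 6. Proportion = 1.0698/6 = 0.1783 → 17.83%.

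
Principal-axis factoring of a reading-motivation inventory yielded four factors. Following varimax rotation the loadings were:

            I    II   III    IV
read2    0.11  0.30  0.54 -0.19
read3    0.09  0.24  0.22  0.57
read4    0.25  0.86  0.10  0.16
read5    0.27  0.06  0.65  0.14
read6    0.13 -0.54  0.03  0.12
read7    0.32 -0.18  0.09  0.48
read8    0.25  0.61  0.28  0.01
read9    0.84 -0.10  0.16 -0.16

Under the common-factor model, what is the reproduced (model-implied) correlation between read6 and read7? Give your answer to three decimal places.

0.199

r̂ = Σ λ_i·λ_j across factors = (0.13)(0.32) + (-0.54)(-0.18) + (0.03)(0.09) + (0.12)(0.48)
  = +0.0416 +0.0972 +0.0027 +0.0576 = 0.1991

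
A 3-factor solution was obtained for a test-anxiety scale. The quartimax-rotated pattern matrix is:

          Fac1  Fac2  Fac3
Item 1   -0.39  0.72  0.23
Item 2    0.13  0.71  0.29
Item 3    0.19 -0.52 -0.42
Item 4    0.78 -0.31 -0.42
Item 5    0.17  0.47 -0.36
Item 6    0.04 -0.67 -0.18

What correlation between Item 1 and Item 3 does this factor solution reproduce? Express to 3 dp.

r̂ = Σ λ_i·λ_j across factors = (-0.39)(0.19) + (0.72)(-0.52) + (0.23)(-0.42)
  = -0.0741 -0.3744 -0.0966 = -0.5451

-0.545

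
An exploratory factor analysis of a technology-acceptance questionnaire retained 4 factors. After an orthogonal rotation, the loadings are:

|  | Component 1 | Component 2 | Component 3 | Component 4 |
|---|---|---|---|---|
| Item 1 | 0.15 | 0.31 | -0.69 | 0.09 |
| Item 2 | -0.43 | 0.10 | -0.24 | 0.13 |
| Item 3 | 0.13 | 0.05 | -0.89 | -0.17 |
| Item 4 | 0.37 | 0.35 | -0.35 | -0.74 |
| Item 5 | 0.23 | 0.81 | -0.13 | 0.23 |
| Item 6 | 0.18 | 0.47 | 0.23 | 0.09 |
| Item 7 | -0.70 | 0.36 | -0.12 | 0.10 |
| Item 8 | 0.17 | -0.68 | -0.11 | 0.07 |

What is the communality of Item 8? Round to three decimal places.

h² = 0.17² + (-0.68)² + (-0.11)² + 0.07² = 0.0289 + 0.4624 + 0.0121 + 0.0049 = 0.5083

0.508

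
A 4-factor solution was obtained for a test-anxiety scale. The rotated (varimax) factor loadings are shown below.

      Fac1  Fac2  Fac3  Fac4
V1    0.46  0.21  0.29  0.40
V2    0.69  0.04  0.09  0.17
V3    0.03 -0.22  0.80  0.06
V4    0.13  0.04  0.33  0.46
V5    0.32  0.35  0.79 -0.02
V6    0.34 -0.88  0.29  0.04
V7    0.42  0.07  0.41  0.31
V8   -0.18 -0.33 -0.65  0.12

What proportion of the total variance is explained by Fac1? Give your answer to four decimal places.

SS loadings for Fac1 = 0.46² + 0.69² + 0.03² + 0.13² + 0.32² + 0.34² + 0.42² + (-0.18)² = 1.1323
Proportion of variance = 1.1323 / 8 = 0.1415.

0.1415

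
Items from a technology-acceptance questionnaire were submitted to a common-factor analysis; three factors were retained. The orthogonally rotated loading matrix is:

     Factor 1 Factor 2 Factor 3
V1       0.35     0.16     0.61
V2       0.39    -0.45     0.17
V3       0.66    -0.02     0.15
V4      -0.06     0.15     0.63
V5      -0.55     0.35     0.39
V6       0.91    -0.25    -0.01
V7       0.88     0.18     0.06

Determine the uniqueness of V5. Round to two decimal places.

0.42

h² = (-0.55)² + 0.35² + 0.39² = 0.3025 + 0.1225 + 0.1521 = 0.5771
Uniqueness u² = 1 − h² = 1 − 0.5771 = 0.4229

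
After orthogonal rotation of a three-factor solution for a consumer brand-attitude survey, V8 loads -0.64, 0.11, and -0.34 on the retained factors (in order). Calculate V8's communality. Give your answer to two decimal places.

h² = (-0.64)² + 0.11² + (-0.34)² = 0.4096 + 0.0121 + 0.1156 = 0.5373

0.54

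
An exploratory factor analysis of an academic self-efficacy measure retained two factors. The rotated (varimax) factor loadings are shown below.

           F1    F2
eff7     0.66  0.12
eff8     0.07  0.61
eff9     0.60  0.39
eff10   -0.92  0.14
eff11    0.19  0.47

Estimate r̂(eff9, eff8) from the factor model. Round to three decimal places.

0.280

r̂ = Σ λ_i·λ_j across factors = (0.60)(0.07) + (0.39)(0.61)
  = +0.0420 +0.2379 = 0.2799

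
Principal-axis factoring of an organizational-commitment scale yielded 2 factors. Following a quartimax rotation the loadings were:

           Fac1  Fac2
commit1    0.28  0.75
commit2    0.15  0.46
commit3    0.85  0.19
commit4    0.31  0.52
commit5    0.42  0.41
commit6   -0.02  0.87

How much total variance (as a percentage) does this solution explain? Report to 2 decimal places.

51.70%

SS loadings by factor: 1.0963, 2.0056; total = 3.1019.
Total variance with 6 standardized items is 6, so the solution explains 3.1019/6 = 0.5170 = 51.70%.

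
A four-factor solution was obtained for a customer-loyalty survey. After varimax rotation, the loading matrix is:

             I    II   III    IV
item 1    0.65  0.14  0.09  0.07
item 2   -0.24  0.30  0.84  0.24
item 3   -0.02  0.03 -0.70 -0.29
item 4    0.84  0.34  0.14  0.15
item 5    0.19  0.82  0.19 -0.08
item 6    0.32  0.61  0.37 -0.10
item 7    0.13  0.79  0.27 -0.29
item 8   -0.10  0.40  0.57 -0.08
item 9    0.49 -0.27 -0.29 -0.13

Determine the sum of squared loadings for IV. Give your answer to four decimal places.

0.2929

SS loadings for IV = 0.07² + 0.24² + (-0.29)² + 0.15² + (-0.08)² + (-0.10)² + (-0.29)² + (-0.08)² + (-0.13)² = 0.0049 + 0.0576 + 0.0841 + 0.0225 + 0.0064 + 0.0100 + 0.0841 + 0.0064 + 0.0169 = 0.2929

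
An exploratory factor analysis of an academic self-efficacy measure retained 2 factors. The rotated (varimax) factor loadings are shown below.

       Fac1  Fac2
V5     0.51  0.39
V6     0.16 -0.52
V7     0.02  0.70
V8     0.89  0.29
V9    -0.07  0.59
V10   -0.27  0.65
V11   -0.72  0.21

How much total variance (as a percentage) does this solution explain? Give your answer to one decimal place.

Communalities: 0.4122, 0.2960, 0.4904, 0.8762, 0.3530, 0.4954, 0.5625; Σh² = 3.4857.
Total variance with 7 standardized items is 7, so the solution explains 3.4857/7 = 0.4980 = 49.80%.

49.8%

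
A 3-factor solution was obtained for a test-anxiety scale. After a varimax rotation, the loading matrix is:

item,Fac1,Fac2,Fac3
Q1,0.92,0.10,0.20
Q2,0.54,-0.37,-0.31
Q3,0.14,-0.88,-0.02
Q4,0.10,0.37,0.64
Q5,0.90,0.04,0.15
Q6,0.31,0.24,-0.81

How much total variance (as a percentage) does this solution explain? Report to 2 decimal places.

73.60%

Communalities: 0.8964, 0.5246, 0.7944, 0.5565, 0.8341, 0.8098; Σh² = 4.4158.
Total variance with 6 standardized items is 6, so the solution explains 4.4158/6 = 0.7360 = 73.60%.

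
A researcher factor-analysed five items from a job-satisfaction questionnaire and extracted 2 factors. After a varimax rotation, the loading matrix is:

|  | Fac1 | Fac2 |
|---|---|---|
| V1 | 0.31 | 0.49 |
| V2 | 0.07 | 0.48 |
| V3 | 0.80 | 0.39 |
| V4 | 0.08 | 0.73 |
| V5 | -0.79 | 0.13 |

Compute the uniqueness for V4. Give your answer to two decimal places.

h² = 0.08² + 0.73² = 0.0064 + 0.5329 = 0.5393
Uniqueness u² = 1 − h² = 1 − 0.5393 = 0.4607

0.46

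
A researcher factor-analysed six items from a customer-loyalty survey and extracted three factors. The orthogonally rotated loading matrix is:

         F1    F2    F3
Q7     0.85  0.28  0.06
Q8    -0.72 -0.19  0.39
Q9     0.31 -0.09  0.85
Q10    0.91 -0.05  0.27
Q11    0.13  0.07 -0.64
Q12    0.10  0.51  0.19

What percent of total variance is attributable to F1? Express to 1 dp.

SS loadings for F1 = 0.85² + (-0.72)² + 0.31² + 0.91² + 0.13² + 0.10² = 2.1920
With 6 standardized items, total variance = 6. Proportion = 2.1920/6 = 0.3653 → 36.53%.

36.5%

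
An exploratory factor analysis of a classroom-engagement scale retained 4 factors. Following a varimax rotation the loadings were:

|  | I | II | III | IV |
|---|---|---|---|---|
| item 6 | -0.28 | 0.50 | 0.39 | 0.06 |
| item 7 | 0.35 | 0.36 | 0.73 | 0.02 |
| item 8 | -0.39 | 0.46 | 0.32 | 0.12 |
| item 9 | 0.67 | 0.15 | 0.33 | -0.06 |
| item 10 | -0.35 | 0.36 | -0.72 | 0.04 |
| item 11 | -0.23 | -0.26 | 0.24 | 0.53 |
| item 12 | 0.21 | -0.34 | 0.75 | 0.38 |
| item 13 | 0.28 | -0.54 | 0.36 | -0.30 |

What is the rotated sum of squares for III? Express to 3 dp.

2.164

SS loadings for III = 0.39² + 0.73² + 0.32² + 0.33² + (-0.72)² + 0.24² + 0.75² + 0.36² = 0.1521 + 0.5329 + 0.1024 + 0.1089 + 0.5184 + 0.0576 + 0.5625 + 0.1296 = 2.1644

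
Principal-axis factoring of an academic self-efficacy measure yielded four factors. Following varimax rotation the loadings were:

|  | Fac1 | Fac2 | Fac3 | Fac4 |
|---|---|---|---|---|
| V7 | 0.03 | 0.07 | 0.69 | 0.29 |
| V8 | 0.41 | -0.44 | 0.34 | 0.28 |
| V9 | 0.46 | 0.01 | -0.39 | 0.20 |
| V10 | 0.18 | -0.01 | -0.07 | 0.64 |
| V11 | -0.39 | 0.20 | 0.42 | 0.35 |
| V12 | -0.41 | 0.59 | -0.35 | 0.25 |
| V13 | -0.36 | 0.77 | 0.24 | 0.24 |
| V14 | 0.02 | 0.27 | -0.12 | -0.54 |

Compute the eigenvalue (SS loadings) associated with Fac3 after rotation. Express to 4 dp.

1.1196

SS loadings for Fac3 = 0.69² + 0.34² + (-0.39)² + (-0.07)² + 0.42² + (-0.35)² + 0.24² + (-0.12)² = 0.4761 + 0.1156 + 0.1521 + 0.0049 + 0.1764 + 0.1225 + 0.0576 + 0.0144 = 1.1196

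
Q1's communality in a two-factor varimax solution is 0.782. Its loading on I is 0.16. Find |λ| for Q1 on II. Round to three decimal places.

Under orthogonal rotation h² = Σλ², so λ_II² = h² − (0.0256) = 0.782 − 0.0256 = 0.7564.
|λ| = √0.7564 = 0.8697.

0.870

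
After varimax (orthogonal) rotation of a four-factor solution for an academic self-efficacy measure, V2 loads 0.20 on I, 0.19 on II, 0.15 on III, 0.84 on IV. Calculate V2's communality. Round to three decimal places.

h² = 0.20² + 0.19² + 0.15² + 0.84² = 0.0400 + 0.0361 + 0.0225 + 0.7056 = 0.8042

0.804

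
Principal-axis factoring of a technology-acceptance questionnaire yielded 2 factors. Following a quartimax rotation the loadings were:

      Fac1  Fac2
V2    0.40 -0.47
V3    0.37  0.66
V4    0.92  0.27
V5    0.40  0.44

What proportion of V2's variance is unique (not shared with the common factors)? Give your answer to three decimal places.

h² = 0.40² + (-0.47)² = 0.1600 + 0.2209 = 0.3809
Uniqueness u² = 1 − h² = 1 − 0.3809 = 0.6191

0.619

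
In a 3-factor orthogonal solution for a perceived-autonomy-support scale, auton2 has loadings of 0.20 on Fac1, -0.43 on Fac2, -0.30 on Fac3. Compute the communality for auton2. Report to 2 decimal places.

h² = 0.20² + (-0.43)² + (-0.30)² = 0.0400 + 0.1849 + 0.0900 = 0.3149

0.31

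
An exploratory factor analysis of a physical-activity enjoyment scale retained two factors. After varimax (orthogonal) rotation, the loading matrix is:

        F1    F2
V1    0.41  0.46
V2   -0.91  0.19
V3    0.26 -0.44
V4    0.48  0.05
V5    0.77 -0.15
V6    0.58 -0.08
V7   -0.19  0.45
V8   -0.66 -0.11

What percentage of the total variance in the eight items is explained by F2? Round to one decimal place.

SS loadings for F2 = 0.46² + 0.19² + (-0.44)² + 0.05² + (-0.15)² + (-0.08)² + 0.45² + (-0.11)² = 0.6873
With 8 standardized items, total variance = 8. Proportion = 0.6873/8 = 0.0859 → 8.59%.

8.6%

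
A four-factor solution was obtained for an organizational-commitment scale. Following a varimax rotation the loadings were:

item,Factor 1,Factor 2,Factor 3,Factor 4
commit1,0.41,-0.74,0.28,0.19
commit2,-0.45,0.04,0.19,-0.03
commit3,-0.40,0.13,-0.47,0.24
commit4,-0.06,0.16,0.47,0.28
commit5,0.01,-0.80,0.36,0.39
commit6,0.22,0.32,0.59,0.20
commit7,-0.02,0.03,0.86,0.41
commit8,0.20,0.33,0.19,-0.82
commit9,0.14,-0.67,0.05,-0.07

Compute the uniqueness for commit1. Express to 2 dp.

h² = 0.41² + (-0.74)² + 0.28² + 0.19² = 0.1681 + 0.5476 + 0.0784 + 0.0361 = 0.8302
Uniqueness u² = 1 − h² = 1 − 0.8302 = 0.1698

0.17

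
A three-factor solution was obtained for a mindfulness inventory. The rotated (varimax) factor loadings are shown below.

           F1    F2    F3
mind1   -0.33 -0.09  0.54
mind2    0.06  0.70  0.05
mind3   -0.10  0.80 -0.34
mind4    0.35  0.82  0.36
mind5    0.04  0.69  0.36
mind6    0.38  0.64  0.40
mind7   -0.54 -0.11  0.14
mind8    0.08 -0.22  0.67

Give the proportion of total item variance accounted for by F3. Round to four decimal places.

SS loadings for F3 = 0.54² + 0.05² + (-0.34)² + 0.36² + 0.36² + 0.40² + 0.14² + 0.67² = 1.2974
Proportion of variance = 1.2974 / 8 = 0.1622.

0.1622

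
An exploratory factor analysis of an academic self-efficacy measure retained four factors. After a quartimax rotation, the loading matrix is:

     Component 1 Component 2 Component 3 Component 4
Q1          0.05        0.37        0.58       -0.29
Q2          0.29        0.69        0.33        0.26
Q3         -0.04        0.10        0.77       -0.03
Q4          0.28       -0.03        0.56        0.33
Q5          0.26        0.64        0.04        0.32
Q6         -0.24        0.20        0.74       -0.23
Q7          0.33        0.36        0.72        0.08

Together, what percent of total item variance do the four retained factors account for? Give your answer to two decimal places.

SS loadings by factor: 0.4007, 1.2031, 2.4194, 0.4232; total = 4.4464.
Total variance with 7 standardized items is 7, so the solution explains 4.4464/7 = 0.6352 = 63.52%.

63.52%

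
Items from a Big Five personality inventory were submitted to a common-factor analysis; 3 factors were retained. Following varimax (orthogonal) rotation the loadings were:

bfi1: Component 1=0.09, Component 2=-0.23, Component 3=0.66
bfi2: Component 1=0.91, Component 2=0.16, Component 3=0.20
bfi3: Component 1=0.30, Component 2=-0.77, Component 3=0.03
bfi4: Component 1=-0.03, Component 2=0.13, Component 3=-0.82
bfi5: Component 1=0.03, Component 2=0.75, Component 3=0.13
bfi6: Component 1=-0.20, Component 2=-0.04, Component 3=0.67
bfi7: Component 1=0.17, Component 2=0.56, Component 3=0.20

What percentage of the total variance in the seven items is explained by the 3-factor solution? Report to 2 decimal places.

SS loadings by factor: 0.9969, 1.5660, 1.6547; total = 4.2176.
Total variance with 7 standardized items is 7, so the solution explains 4.2176/7 = 0.6025 = 60.25%.

60.25%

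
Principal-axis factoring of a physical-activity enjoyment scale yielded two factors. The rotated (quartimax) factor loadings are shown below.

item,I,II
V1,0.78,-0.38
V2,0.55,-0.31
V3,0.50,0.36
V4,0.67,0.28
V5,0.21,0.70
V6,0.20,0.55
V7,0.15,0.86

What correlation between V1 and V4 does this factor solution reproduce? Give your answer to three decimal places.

r̂ = Σ λ_i·λ_j across factors = (0.78)(0.67) + (-0.38)(0.28)
  = +0.5226 -0.1064 = 0.4162

0.416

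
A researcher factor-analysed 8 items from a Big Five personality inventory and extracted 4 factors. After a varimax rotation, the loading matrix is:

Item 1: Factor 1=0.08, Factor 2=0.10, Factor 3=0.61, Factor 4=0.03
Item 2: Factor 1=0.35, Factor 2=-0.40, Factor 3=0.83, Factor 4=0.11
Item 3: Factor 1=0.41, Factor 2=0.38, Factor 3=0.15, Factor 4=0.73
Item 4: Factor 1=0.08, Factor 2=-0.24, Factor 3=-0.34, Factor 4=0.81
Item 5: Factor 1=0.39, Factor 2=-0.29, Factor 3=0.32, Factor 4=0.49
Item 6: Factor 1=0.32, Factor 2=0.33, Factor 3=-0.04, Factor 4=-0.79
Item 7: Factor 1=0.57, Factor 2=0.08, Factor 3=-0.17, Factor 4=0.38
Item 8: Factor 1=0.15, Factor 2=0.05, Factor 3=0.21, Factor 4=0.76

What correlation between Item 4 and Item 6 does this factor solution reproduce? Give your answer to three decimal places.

-0.680

r̂ = Σ λ_i·λ_j across factors = (0.08)(0.32) + (-0.24)(0.33) + (-0.34)(-0.04) + (0.81)(-0.79)
  = +0.0256 -0.0792 +0.0136 -0.6399 = -0.6799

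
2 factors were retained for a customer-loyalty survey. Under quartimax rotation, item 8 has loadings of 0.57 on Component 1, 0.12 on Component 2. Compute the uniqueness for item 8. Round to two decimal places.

h² = 0.57² + 0.12² = 0.3249 + 0.0144 = 0.3393
Uniqueness u² = 1 − h² = 1 − 0.3393 = 0.6607

0.66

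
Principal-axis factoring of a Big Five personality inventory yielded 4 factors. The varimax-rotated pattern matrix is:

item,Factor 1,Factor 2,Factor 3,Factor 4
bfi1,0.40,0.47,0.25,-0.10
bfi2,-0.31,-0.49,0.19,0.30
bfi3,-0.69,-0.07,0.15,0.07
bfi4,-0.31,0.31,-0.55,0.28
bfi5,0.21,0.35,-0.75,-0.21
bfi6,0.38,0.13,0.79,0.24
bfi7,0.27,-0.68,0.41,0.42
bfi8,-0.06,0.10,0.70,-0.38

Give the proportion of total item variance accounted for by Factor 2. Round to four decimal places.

SS loadings for Factor 2 = 0.47² + (-0.49)² + (-0.07)² + 0.31² + 0.35² + 0.13² + (-0.68)² + 0.10² = 1.1738
Proportion of variance = 1.1738 / 8 = 0.1467.

0.1467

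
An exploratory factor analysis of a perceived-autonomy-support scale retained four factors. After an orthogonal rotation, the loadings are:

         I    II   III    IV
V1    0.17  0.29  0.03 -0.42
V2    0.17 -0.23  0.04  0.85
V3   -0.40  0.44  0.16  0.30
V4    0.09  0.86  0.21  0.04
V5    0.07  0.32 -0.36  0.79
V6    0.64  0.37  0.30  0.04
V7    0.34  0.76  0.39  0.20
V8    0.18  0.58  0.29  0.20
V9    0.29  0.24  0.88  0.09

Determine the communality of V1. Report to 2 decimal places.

0.29

h² = 0.17² + 0.29² + 0.03² + (-0.42)² = 0.0289 + 0.0841 + 0.0009 + 0.1764 = 0.2903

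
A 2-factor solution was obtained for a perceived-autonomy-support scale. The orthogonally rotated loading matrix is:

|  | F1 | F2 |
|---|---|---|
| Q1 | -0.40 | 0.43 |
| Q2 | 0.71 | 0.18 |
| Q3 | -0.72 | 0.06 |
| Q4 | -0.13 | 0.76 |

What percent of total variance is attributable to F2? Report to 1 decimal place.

20.0%

SS loadings for F2 = 0.43² + 0.18² + 0.06² + 0.76² = 0.7985
With 4 standardized items, total variance = 4. Proportion = 0.7985/4 = 0.1996 → 19.96%.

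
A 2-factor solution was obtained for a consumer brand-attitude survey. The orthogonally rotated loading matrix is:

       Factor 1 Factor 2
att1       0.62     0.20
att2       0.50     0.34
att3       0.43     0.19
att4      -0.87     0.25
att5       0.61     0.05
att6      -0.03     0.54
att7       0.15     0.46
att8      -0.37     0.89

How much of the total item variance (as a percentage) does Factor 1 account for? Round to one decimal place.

26.4%

SS loadings for Factor 1 = 0.62² + 0.50² + 0.43² + (-0.87)² + 0.61² + (-0.03)² + 0.15² + (-0.37)² = 2.1086
With 8 standardized items, total variance = 8. Proportion = 2.1086/8 = 0.2636 → 26.36%.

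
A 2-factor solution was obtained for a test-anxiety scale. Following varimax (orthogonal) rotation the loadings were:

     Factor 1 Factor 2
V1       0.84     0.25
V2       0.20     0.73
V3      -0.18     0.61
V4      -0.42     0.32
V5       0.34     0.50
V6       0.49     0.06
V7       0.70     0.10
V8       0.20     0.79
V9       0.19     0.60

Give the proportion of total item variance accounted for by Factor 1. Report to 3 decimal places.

SS loadings for Factor 1 = 0.84² + 0.20² + (-0.18)² + (-0.42)² + 0.34² + 0.49² + 0.70² + 0.20² + 0.19² = 1.8762
Proportion of variance = 1.8762 / 9 = 0.2085.

0.208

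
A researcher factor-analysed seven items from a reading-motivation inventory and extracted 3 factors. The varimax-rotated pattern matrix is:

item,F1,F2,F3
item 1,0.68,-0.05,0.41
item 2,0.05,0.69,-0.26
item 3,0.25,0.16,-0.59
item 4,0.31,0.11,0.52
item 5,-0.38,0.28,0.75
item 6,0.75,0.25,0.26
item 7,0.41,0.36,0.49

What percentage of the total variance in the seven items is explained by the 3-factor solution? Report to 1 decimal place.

Communalities: 0.6330, 0.5462, 0.4362, 0.3786, 0.7853, 0.6926, 0.5378; Σh² = 4.0097.
Total variance with 7 standardized items is 7, so the solution explains 4.0097/7 = 0.5728 = 57.28%.

57.3%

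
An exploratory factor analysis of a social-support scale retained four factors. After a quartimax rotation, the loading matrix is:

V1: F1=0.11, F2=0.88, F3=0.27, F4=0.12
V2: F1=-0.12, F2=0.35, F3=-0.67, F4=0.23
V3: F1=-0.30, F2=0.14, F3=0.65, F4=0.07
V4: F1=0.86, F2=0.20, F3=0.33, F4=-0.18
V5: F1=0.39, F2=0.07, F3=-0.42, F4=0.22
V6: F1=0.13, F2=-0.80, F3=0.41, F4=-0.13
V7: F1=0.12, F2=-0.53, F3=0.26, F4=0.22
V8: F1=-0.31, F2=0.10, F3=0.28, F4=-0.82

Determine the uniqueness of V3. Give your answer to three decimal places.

0.463

h² = (-0.30)² + 0.14² + 0.65² + 0.07² = 0.0900 + 0.0196 + 0.4225 + 0.0049 = 0.5370
Uniqueness u² = 1 − h² = 1 − 0.5370 = 0.4630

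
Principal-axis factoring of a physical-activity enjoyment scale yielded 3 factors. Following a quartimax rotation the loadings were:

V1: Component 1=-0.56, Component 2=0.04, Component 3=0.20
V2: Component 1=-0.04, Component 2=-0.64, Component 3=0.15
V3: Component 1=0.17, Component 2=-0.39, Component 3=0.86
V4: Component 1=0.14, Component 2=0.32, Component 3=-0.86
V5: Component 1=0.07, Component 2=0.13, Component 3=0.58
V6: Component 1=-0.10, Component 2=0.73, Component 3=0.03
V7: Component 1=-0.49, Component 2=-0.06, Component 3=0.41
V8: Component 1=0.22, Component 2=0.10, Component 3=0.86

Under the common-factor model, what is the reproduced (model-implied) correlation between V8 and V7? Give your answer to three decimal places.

0.239

r̂ = Σ λ_i·λ_j across factors = (0.22)(-0.49) + (0.10)(-0.06) + (0.86)(0.41)
  = -0.1078 -0.0060 +0.3526 = 0.2388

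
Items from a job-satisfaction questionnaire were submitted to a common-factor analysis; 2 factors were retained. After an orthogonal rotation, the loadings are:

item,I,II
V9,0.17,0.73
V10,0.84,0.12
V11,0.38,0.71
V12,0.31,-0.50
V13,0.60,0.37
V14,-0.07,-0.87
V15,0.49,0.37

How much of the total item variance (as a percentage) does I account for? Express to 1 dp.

22.6%

SS loadings for I = 0.17² + 0.84² + 0.38² + 0.31² + 0.60² + (-0.07)² + 0.49² = 1.5800
With 7 standardized items, total variance = 7. Proportion = 1.5800/7 = 0.2257 → 22.57%.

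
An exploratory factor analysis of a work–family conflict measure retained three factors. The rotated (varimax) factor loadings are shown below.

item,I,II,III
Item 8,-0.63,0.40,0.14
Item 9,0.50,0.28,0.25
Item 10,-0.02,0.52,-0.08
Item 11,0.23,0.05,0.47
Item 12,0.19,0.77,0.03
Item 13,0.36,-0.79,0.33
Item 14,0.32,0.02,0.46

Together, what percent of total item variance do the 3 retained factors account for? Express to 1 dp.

47.5%

Communalities: 0.5765, 0.3909, 0.2772, 0.2763, 0.6299, 0.8626, 0.3144; Σh² = 3.3278.
Total variance with 7 standardized items is 7, so the solution explains 3.3278/7 = 0.4754 = 47.54%.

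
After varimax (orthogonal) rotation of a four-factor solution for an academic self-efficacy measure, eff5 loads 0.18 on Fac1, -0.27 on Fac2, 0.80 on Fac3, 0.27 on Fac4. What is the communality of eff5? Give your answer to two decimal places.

h² = 0.18² + (-0.27)² + 0.80² + 0.27² = 0.0324 + 0.0729 + 0.6400 + 0.0729 = 0.8182

0.82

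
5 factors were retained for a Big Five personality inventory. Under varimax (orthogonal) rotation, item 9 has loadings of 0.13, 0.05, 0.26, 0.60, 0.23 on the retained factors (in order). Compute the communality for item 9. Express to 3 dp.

h² = 0.13² + 0.05² + 0.26² + 0.60² + 0.23² = 0.0169 + 0.0025 + 0.0676 + 0.3600 + 0.0529 = 0.4999

0.500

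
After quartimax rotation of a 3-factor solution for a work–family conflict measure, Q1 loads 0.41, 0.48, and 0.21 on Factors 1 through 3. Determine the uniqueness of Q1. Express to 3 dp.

0.557

h² = 0.41² + 0.48² + 0.21² = 0.1681 + 0.2304 + 0.0441 = 0.4426
Uniqueness u² = 1 − h² = 1 − 0.4426 = 0.5574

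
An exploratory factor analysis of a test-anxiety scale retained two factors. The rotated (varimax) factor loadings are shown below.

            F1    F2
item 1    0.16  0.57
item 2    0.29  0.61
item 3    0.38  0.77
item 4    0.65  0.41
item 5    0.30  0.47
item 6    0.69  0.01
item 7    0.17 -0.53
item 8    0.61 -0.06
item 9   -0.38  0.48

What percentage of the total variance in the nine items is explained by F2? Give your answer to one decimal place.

SS loadings for F2 = 0.57² + 0.61² + 0.77² + 0.41² + 0.47² + 0.01² + (-0.53)² + (-0.06)² + 0.48² = 2.1939
With 9 standardized items, total variance = 9. Proportion = 2.1939/9 = 0.2438 → 24.38%.

24.4%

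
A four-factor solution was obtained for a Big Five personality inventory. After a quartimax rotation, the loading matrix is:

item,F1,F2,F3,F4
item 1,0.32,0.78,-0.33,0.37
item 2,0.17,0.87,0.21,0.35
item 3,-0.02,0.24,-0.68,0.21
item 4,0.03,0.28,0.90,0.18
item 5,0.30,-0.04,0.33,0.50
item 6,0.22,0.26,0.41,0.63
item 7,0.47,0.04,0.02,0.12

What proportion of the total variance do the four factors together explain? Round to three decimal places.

SS loadings by factor: 0.4919, 1.5721, 1.7028, 0.9972; total = 4.7640.
Total variance with 7 standardized items is 7, so the solution explains 4.7640/7 = 0.6806.

0.681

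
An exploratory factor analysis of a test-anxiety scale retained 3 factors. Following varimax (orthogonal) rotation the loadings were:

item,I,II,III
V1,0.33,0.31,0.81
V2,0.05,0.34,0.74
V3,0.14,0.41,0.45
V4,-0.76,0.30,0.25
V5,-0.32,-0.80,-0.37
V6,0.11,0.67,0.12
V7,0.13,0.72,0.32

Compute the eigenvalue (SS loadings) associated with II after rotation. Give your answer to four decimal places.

2.0771

SS loadings for II = 0.31² + 0.34² + 0.41² + 0.30² + (-0.80)² + 0.67² + 0.72² = 0.0961 + 0.1156 + 0.1681 + 0.0900 + 0.6400 + 0.4489 + 0.5184 = 2.0771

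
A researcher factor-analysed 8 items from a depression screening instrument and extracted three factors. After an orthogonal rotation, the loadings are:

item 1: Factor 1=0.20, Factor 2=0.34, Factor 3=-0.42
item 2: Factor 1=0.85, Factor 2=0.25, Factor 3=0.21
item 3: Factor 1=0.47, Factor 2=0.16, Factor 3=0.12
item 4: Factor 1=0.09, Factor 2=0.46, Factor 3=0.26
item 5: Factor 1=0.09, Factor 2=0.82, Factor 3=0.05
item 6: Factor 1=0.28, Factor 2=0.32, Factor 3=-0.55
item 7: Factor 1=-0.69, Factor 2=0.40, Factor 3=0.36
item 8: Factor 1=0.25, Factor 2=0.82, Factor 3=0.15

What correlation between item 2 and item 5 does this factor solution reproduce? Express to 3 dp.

r̂ = Σ λ_i·λ_j across factors = (0.85)(0.09) + (0.25)(0.82) + (0.21)(0.05)
  = +0.0765 +0.2050 +0.0105 = 0.2920

0.292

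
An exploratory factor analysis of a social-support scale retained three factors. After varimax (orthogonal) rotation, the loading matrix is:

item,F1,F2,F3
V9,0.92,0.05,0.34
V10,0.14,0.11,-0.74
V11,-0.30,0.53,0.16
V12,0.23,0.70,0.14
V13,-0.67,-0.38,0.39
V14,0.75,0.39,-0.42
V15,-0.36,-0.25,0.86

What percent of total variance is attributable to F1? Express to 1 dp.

30.7%

SS loadings for F1 = 0.92² + 0.14² + (-0.30)² + 0.23² + (-0.67)² + 0.75² + (-0.36)² = 2.1499
With 7 standardized items, total variance = 7. Proportion = 2.1499/7 = 0.3071 → 30.71%.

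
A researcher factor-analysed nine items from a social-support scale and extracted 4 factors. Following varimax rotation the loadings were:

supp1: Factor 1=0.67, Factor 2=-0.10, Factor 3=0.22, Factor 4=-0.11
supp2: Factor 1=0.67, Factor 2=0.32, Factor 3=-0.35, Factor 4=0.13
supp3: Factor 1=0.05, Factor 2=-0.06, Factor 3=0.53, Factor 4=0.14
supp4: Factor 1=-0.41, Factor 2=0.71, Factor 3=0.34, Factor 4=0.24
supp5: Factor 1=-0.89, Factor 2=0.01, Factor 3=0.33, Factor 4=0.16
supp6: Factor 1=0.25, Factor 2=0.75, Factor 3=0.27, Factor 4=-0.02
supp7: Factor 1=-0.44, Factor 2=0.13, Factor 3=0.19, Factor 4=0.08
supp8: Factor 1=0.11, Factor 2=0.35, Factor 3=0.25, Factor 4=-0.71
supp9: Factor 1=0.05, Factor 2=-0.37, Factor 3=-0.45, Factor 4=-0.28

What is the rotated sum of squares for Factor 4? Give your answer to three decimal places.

0.721

SS loadings for Factor 4 = (-0.11)² + 0.13² + 0.14² + 0.24² + 0.16² + (-0.02)² + 0.08² + (-0.71)² + (-0.28)² = 0.0121 + 0.0169 + 0.0196 + 0.0576 + 0.0256 + 0.0004 + 0.0064 + 0.5041 + 0.0784 = 0.7211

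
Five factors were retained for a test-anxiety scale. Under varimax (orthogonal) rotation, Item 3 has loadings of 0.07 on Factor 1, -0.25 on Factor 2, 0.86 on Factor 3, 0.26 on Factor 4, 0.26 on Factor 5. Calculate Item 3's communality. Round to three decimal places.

h² = 0.07² + (-0.25)² + 0.86² + 0.26² + 0.26² = 0.0049 + 0.0625 + 0.7396 + 0.0676 + 0.0676 = 0.9422

0.942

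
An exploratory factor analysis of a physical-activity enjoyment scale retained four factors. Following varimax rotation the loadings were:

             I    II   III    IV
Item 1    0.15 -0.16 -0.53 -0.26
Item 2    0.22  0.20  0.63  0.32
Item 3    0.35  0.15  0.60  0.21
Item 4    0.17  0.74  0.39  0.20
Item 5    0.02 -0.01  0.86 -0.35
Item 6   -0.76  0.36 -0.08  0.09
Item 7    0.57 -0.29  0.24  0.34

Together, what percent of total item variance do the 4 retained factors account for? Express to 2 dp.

SS loadings by factor: 1.1252, 0.8495, 1.9935, 0.5003; total = 4.4685.
Total variance with 7 standardized items is 7, so the solution explains 4.4685/7 = 0.6384 = 63.84%.

63.84%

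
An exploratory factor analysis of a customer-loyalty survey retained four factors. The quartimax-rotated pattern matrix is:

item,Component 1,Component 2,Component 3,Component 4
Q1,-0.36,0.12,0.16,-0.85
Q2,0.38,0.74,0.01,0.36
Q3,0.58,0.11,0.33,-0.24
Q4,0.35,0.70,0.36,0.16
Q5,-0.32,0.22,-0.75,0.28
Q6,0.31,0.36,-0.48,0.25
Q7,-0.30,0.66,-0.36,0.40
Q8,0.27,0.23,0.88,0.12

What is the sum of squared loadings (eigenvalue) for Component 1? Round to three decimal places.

1.094

SS loadings for Component 1 = (-0.36)² + 0.38² + 0.58² + 0.35² + (-0.32)² + 0.31² + (-0.30)² + 0.27² = 0.1296 + 0.1444 + 0.3364 + 0.1225 + 0.1024 + 0.0961 + 0.0900 + 0.0729 = 1.0943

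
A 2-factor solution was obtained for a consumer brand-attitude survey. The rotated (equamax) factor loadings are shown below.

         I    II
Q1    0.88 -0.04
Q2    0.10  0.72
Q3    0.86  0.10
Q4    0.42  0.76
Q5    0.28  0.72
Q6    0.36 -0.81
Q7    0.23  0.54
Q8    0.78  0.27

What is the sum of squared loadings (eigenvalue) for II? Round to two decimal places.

SS loadings for II = (-0.04)² + 0.72² + 0.10² + 0.76² + 0.72² + (-0.81)² + 0.54² + 0.27² = 0.0016 + 0.5184 + 0.0100 + 0.5776 + 0.5184 + 0.6561 + 0.2916 + 0.0729 = 2.6466

2.65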